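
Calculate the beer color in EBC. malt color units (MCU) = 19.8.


SRM = 1.4922·MCU^0.6859;  EBC = SRM·1.97
SRM = 1.4922·19.8^0.6859 = 11.5667
EBC = 11.5667·1.97

22.7864 EBC


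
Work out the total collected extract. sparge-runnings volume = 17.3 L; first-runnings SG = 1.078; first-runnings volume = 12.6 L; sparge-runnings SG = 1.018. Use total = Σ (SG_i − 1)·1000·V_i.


first = (1.078 − 1)·1000·12.6 = 982.8000
sparge = (1.018 − 1)·1000·17.3 = 311.4000
total = 982.8000 + 311.4000

1294.2000 gravity·L


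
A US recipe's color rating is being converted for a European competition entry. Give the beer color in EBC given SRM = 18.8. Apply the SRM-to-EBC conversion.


EBC = SRM · 1.97
EBC = 18.8 · 1.97

37.0360 EBC


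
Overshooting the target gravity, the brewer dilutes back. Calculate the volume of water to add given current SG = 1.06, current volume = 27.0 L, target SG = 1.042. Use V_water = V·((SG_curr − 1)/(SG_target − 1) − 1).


V_water = 27.0·((1.06 − 1)/(1.042 − 1) − 1)

11.5714 L


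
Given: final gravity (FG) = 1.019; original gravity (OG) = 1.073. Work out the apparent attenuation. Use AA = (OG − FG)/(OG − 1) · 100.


AA = (1.073 − 1.019)/(1.073 − 1) · 100

73.9726 %


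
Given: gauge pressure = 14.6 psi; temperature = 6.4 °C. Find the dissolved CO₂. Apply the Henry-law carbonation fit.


vols = (P + 14.695)·(0.01821 + 0.09011·e^(−0.04·T))
vols = (14.6 + 14.695)·(0.01821 + 0.09011·e^(−0.04·6.4))

2.5770 volumes


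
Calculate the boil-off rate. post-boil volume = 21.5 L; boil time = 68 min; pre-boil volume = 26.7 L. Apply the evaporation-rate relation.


rate = (V_pre − V_post) / (t_min/60)
rate = (26.7 − 21.5) / (68/60)

4.5882 L/hr


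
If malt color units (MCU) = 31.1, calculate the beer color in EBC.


SRM = 1.4922·MCU^0.6859;  EBC = SRM·1.97
SRM = 1.4922·31.1^0.6859 = 15.7656
EBC = 15.7656·1.97

31.0583 EBC


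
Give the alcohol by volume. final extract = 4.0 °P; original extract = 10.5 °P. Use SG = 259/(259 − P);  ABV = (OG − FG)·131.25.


OG = 259/(259 − 10.5) = 1.0423
FG = 259/(259 − 4.0) = 1.0157
ABV = (1.0423 − 1.0157)·131.25

3.4870 % ABV


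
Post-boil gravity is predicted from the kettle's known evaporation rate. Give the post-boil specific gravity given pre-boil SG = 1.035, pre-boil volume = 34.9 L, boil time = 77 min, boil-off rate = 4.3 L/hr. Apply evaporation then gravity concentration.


V_post = V_pre − rate·(t/60);  SG_post = 1 + (SG_pre−1)·V_pre/V_post
V_post = 34.9 − 4.3·(77/60) = 29.3817
SG_post = 1 + (1.035 − 1)·34.9/29.3817

1.0416


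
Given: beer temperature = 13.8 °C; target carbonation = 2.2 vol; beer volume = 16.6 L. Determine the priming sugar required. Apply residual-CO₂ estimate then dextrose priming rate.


residual = 14.695·(0.01821 + 0.09011·e^(−0.04·T));  sugar = (target − residual)·4.0·V
residual = 14.695·(0.01821 + 0.09011·e^(−0.04·13.8)) = 1.0300
sugar = (2.2 − 1.0300)·4.0·16.6

77.6849 g


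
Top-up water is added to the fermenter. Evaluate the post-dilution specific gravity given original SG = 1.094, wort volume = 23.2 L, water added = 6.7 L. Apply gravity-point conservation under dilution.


SG_new = 1 + (SG_old − 1)·V_old/(V_old + V_water)
pts = (1.094 − 1)·1000·23.2/(23.2 + 6.7) = 72.9365
SG_new = 1 + 72.9365/1000

1.0729


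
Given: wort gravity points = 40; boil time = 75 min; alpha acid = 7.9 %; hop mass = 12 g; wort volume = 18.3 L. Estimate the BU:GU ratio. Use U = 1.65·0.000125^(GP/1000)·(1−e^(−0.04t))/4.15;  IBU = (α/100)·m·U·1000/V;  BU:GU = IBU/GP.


U = 1.65·0.000125^(40/1000)·(1−e^(−0.04·75))/4.15 = 0.2637
IBU = (7.9/100)·12·0.2637·1000/18.3 = 13.6612
BU:GU = 13.6612/40

0.3415


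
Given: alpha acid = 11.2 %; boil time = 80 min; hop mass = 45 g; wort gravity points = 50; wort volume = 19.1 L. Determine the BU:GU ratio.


U = 1.65·0.000125^(GP/1000)·(1−e^(−0.04t))/4.15;  IBU = (α/100)·m·U·1000/V;  BU:GU = IBU/GP
U = 1.65·0.000125^(50/1000)·(1−e^(−0.04·80))/4.15 = 0.2433
IBU = (11.2/100)·45·0.2433·1000/19.1 = 64.2103
BU:GU = 64.2103/50

1.2842


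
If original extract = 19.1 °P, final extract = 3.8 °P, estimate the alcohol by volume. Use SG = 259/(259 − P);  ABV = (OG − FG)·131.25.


OG = 259/(259 − 19.1) = 1.0796
FG = 259/(259 − 3.8) = 1.0149
ABV = (1.0796 − 1.0149)·131.25

8.4953 % ABV


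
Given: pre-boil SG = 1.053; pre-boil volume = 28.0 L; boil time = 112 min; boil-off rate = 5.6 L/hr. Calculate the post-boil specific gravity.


V_post = V_pre − rate·(t/60);  SG_post = 1 + (SG_pre−1)·V_pre/V_post
V_post = 28.0 − 5.6·(112/60) = 17.5467
SG_post = 1 + (1.053 − 1)·28.0/17.5467

1.0846


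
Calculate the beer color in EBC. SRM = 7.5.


EBC = SRM · 1.97
EBC = 7.5 · 1.97

14.7750 EBC


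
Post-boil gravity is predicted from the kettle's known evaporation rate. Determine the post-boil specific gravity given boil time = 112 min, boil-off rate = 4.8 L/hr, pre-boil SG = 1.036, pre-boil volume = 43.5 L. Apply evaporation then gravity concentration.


V_post = V_pre − rate·(t/60);  SG_post = 1 + (SG_pre−1)·V_pre/V_post
V_post = 43.5 − 4.8·(112/60) = 34.5400
SG_post = 1 + (1.036 − 1)·43.5/34.5400

1.0453


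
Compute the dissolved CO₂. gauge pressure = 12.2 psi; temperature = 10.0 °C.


vols = (P + 14.695)·(0.01821 + 0.09011·e^(−0.04·T))
vols = (12.2 + 14.695)·(0.01821 + 0.09011·e^(−0.04·10.0))

2.1143 volumes


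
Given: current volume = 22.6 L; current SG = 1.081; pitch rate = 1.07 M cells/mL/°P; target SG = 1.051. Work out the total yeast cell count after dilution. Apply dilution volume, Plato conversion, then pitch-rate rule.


V_w = V·((SG_c−1)/(SG_t−1)−1);  °P = 259 − 259/SG_t;  cells = rate·(V+V_w)·°P
V_w = 22.6·((1.081−1)/(1.051−1)−1) = 13.2941
V_final = 22.6 + 13.2941 = 35.8941
°P = 259 − 259/1.051 = 12.5680
cells = 1.07·35.8941·12.5680

482.6966 billion cells


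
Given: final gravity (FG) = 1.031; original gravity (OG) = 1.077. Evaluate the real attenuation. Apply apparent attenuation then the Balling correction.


AA = (OG−FG)/(OG−1)·100;  RA = AA·0.8192
AA = (1.077 − 1.031)/(1.077 − 1)·100 = 59.7403
RA = 59.7403·0.8192

48.9392 %


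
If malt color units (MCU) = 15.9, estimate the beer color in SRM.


SRM = 1.4922 · MCU^0.6859
SRM = 1.4922 · 15.9^0.6859

9.9510 SRM


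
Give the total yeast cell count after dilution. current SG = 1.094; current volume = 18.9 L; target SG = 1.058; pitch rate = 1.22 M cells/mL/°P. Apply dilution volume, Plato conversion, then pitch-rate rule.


V_w = V·((SG_c−1)/(SG_t−1)−1);  °P = 259 − 259/SG_t;  cells = rate·(V+V_w)·°P
V_w = 18.9·((1.094−1)/(1.058−1)−1) = 11.7310
V_final = 18.9 + 11.7310 = 30.6310
°P = 259 − 259/1.058 = 14.1985
cells = 1.22·30.6310·14.1985

530.5955 billion cells


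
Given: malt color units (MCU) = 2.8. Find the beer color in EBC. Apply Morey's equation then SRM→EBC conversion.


SRM = 1.4922·MCU^0.6859;  EBC = SRM·1.97
SRM = 1.4922·2.8^0.6859 = 3.0237
EBC = 3.0237·1.97

5.9566 EBC


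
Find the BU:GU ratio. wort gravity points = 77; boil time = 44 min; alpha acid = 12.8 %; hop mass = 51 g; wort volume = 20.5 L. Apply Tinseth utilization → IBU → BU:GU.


U = 1.65·0.000125^(GP/1000)·(1−e^(−0.04t))/4.15;  IBU = (α/100)·m·U·1000/V;  BU:GU = IBU/GP
U = 1.65·0.000125^(77/1000)·(1−e^(−0.04·44))/4.15 = 0.1648
IBU = (12.8/100)·51·0.1648·1000/20.5 = 52.4724
BU:GU = 52.4724/77

0.6815


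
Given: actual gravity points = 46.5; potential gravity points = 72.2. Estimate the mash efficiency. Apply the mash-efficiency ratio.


efficiency = actual / potential × 100
efficiency = 46.5 / 72.2 × 100

64.4044 %


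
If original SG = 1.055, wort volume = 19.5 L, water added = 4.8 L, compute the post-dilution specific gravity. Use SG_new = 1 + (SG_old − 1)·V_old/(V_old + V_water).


pts = (1.055 − 1)·1000·19.5/(19.5 + 4.8) = 44.1358
SG_new = 1 + 44.1358/1000

1.0441


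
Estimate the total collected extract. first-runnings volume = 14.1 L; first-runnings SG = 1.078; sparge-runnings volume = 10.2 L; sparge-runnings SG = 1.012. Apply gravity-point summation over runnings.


total = Σ (SG_i − 1)·1000·V_i
first = (1.078 − 1)·1000·14.1 = 1099.8000
sparge = (1.012 − 1)·1000·10.2 = 122.4000
total = 1099.8000 + 122.4000

1222.2000 gravity·L


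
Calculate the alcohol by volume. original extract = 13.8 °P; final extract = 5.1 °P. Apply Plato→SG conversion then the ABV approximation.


SG = 259/(259 − P);  ABV = (OG − FG)·131.25
OG = 259/(259 − 13.8) = 1.0563
FG = 259/(259 − 5.1) = 1.0201
ABV = (1.0563 − 1.0201)·131.25

4.7505 % ABV


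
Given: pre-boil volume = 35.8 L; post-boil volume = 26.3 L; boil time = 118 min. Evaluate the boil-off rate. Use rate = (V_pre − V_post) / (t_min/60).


rate = (35.8 − 26.3) / (118/60)

4.8305 L/hr


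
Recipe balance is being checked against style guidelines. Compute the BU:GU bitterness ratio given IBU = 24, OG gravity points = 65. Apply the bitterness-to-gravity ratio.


BU:GU = IBU / OG_points
BU:GU = 24 / 65

0.3692


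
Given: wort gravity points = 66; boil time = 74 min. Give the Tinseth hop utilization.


U = 1.65·0.000125^(GP/1000) · (1 − e^(−0.04·t))/4.15
bigness = 1.65·0.000125^(66/1000) = 0.9118
boil_factor = (1 − e^(−0.04·74))/4.15 = 0.2285
U = 0.9118 · 0.2285

0.2083


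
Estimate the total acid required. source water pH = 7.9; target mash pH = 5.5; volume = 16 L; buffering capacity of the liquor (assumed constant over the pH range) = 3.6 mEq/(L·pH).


acid = buffering capacity · (pH_source − pH_target) · V
acid = 3.6 · (7.9 − 5.5) · 16

138.2400 mEq


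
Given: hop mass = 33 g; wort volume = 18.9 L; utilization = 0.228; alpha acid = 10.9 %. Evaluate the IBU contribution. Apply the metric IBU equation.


IBU = (α/100)·mass·U·1000 / V
IBU = (10.9/100)·33·0.228·1000 / 18.9

43.3924 IBU


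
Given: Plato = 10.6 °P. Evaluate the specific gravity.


SG = 259/(259 − P)
SG = 259/(259 − 10.6)

1.0427


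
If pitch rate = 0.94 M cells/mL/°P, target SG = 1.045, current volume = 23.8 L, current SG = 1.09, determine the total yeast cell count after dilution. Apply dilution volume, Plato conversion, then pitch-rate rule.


V_w = V·((SG_c−1)/(SG_t−1)−1);  °P = 259 − 259/SG_t;  cells = rate·(V+V_w)·°P
V_w = 23.8·((1.09−1)/(1.045−1)−1) = 23.8000
V_final = 23.8 + 23.8000 = 47.6000
°P = 259 − 259/1.045 = 11.1531
cells = 0.94·47.6000·11.1531

499.0348 billion cells


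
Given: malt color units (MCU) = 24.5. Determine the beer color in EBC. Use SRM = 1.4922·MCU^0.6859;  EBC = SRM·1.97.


SRM = 1.4922·24.5^0.6859 = 13.3862
EBC = 13.3862·1.97

26.3707 EBC


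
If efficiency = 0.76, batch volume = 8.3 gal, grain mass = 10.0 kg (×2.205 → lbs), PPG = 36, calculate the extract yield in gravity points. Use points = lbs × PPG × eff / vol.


lbs = 10.0 × 2.205 = 22.0500
points = 22.0500 × 36 × 0.76 / 8.3

72.6853 points


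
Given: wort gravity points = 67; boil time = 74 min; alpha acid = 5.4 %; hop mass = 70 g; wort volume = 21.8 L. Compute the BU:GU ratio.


U = 1.65·0.000125^(GP/1000)·(1−e^(−0.04t))/4.15;  IBU = (α/100)·m·U·1000/V;  BU:GU = IBU/GP
U = 1.65·0.000125^(67/1000)·(1−e^(−0.04·74))/4.15 = 0.2065
IBU = (5.4/100)·70·0.2065·1000/21.8 = 35.7977
BU:GU = 35.7977/67

0.5343


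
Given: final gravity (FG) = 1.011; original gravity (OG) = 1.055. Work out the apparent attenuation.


AA = (OG − FG)/(OG − 1) · 100
AA = (1.055 − 1.011)/(1.055 − 1) · 100

80.0000 %


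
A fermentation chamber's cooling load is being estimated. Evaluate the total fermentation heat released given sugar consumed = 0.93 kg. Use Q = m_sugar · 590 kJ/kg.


Q = 0.93 · 590

548.7000 kJ


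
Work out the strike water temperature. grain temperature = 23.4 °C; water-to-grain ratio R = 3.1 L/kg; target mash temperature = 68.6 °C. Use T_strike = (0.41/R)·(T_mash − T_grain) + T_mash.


T_strike = (0.41/3.1)·(68.6 − 23.4) + 68.6

74.5781 °C


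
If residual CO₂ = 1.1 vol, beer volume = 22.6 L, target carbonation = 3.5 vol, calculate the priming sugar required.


sugar = (target − residual)·4.0·V
sugar = (3.5 − 1.1)·4.0·22.6

216.9600 g


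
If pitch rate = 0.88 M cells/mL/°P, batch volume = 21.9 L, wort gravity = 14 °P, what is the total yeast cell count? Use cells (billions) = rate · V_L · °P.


cells = 0.88 · 21.9 · 14

269.8080 billion cells


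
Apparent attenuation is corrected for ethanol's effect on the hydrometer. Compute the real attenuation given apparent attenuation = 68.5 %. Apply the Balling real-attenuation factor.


RA = AA · 0.8192
RA = 68.5 · 0.8192

56.1152 %


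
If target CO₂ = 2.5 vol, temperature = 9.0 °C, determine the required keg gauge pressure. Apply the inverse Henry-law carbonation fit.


psi = vols/(0.01821 + 0.09011·e^(−0.04·T)) − 14.695
psi = 2.5/(0.01821 + 0.09011·e^(−0.04·9.0)) − 14.695

16.1397 psi


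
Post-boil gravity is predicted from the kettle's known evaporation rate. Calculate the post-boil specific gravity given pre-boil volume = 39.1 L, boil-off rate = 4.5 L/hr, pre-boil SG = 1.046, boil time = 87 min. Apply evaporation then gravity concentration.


V_post = V_pre − rate·(t/60);  SG_post = 1 + (SG_pre−1)·V_pre/V_post
V_post = 39.1 − 4.5·(87/60) = 32.5750
SG_post = 1 + (1.046 − 1)·39.1/32.5750

1.0552


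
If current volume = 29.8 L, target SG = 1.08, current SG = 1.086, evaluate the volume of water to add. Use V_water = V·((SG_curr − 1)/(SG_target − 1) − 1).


V_water = 29.8·((1.086 − 1)/(1.08 − 1) − 1)

2.2350 L


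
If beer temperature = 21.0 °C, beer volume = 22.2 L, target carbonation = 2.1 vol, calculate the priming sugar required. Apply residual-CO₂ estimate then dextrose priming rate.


residual = 14.695·(0.01821 + 0.09011·e^(−0.04·T));  sugar = (target − residual)·4.0·V
residual = 14.695·(0.01821 + 0.09011·e^(−0.04·21.0)) = 0.8393
sugar = (2.1 − 0.8393)·4.0·22.2

111.9544 g


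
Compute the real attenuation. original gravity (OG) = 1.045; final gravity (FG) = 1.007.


AA = (OG−FG)/(OG−1)·100;  RA = AA·0.8192
AA = (1.045 − 1.007)/(1.045 − 1)·100 = 84.4444
RA = 84.4444·0.8192

69.1769 %


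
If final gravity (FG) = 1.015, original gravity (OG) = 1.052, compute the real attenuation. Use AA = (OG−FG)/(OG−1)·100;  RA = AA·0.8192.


AA = (1.052 − 1.015)/(1.052 − 1)·100 = 71.1538
RA = 71.1538·0.8192

58.2892 %


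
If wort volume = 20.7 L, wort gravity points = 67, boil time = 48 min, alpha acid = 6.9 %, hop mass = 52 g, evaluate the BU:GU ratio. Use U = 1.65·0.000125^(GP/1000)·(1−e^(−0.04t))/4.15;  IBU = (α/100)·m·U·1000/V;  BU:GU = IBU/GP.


U = 1.65·0.000125^(67/1000)·(1−e^(−0.04·48))/4.15 = 0.1858
IBU = (6.9/100)·52·0.1858·1000/20.7 = 32.2077
BU:GU = 32.2077/67

0.4807


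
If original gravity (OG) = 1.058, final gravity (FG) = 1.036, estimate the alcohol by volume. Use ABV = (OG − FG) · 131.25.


ABV = (1.058 − 1.036) · 131.25

2.8875 % ABV


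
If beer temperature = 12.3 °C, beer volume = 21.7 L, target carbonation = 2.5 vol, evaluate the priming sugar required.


residual = 14.695·(0.01821 + 0.09011·e^(−0.04·T));  sugar = (target − residual)·4.0·V
residual = 14.695·(0.01821 + 0.09011·e^(−0.04·12.3)) = 1.0772
sugar = (2.5 − 1.0772)·4.0·21.7

123.4995 g


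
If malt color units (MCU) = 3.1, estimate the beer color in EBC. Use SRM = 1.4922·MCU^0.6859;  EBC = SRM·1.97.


SRM = 1.4922·3.1^0.6859 = 3.2423
EBC = 3.2423·1.97

6.3873 EBC


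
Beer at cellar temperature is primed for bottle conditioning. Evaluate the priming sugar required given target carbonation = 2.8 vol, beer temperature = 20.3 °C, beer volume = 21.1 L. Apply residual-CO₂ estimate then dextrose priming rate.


residual = 14.695·(0.01821 + 0.09011·e^(−0.04·T));  sugar = (target − residual)·4.0·V
residual = 14.695·(0.01821 + 0.09011·e^(−0.04·20.3)) = 0.8555
sugar = (2.8 − 0.8555)·4.0·21.1

164.1171 g


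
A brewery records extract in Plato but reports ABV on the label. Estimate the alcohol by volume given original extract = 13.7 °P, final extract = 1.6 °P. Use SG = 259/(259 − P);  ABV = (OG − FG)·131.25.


OG = 259/(259 − 13.7) = 1.0558
FG = 259/(259 − 1.6) = 1.0062
ABV = (1.0558 − 1.0062)·131.25

6.5145 % ABV


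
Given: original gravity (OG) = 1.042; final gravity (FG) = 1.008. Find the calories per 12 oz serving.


ABW = (OG−FG)·131.25·0.79/FG;  °P = 259 − 259/SG (for OG→OE and FG→AE);  RE = 0.1808·OE + 0.8192·AE;  Cal = (6.9·ABW + 4·(RE−0.1))·FG·3.55
ABW = (1.042 − 1.008)·131.25·0.79/1.008 = 3.4974
OE = 259 − 259/1.042 = 10.4395 °P
AE = 259 − 259/1.008 = 2.0556 °P
RE = 0.1808·10.4395 + 0.8192·2.0556 = 3.5714 °P
Cal = (6.9·3.4974 + 4·(3.5714−0.1))·1.008·3.55

136.0420 kcal


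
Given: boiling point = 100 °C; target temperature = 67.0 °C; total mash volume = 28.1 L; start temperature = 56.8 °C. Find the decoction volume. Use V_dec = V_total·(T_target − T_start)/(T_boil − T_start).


V_dec = 28.1·(67.0 − 56.8)/(100 − 56.8)

6.6347 L


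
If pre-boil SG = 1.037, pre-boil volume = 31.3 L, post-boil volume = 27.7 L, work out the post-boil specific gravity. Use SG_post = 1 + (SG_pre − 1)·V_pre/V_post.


pts_pre = (1.037 − 1)·1000 = 37.0000
pts_post = 37.0000·31.3/27.7 = 41.8087
SG_post = 1 + 41.8087/1000

1.0418


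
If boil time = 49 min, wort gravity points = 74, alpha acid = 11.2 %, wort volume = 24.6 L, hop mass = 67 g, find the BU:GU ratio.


U = 1.65·0.000125^(GP/1000)·(1−e^(−0.04t))/4.15;  IBU = (α/100)·m·U·1000/V;  BU:GU = IBU/GP
U = 1.65·0.000125^(74/1000)·(1−e^(−0.04·49))/4.15 = 0.1757
IBU = (11.2/100)·67·0.1757·1000/24.6 = 53.5833
BU:GU = 53.5833/74

0.7241


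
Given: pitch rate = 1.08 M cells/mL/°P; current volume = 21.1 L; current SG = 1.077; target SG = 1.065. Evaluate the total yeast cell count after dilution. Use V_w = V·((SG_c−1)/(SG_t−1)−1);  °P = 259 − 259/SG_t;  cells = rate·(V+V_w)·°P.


V_w = 21.1·((1.077−1)/(1.065−1)−1) = 3.8954
V_final = 21.1 + 3.8954 = 24.9954
°P = 259 − 259/1.065 = 15.8075
cells = 1.08·24.9954·15.8075

426.7240 billion cells


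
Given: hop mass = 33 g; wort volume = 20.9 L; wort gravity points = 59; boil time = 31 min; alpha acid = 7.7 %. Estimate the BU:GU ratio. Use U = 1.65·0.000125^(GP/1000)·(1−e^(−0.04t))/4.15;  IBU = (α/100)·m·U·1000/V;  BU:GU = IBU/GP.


U = 1.65·0.000125^(59/1000)·(1−e^(−0.04·31))/4.15 = 0.1663
IBU = (7.7/100)·33·0.1663·1000/20.9 = 20.2137
BU:GU = 20.2137/59

0.3426


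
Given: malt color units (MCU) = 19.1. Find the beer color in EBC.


SRM = 1.4922·MCU^0.6859;  EBC = SRM·1.97
SRM = 1.4922·19.1^0.6859 = 11.2846
EBC = 11.2846·1.97

22.2307 EBC


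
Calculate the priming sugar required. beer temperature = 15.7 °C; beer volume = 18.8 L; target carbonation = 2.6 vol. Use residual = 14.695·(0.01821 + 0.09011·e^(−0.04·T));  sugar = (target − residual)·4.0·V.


residual = 14.695·(0.01821 + 0.09011·e^(−0.04·15.7)) = 0.9742
sugar = (2.6 − 0.9742)·4.0·18.8

122.2565 g


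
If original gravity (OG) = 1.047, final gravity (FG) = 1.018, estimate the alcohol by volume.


ABV = (OG − FG) · 131.25
ABV = (1.047 − 1.018) · 131.25

3.8062 % ABV


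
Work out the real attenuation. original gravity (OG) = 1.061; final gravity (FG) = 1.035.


AA = (OG−FG)/(OG−1)·100;  RA = AA·0.8192
AA = (1.061 − 1.035)/(1.061 − 1)·100 = 42.6230
RA = 42.6230·0.8192

34.9167 %


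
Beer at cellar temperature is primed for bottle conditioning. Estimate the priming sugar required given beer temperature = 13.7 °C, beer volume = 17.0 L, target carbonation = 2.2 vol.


residual = 14.695·(0.01821 + 0.09011·e^(−0.04·T));  sugar = (target − residual)·4.0·V
residual = 14.695·(0.01821 + 0.09011·e^(−0.04·13.7)) = 1.0331
sugar = (2.2 − 1.0331)·4.0·17.0

79.3490 g


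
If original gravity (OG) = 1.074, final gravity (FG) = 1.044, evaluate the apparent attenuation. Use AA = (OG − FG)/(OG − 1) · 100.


AA = (1.074 − 1.044)/(1.074 − 1) · 100

40.5405 %


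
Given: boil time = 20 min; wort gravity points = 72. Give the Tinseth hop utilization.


U = 1.65·0.000125^(GP/1000) · (1 − e^(−0.04·t))/4.15
bigness = 1.65·0.000125^(72/1000) = 0.8639
boil_factor = (1 − e^(−0.04·20))/4.15 = 0.1327
U = 0.8639 · 0.1327

0.1146


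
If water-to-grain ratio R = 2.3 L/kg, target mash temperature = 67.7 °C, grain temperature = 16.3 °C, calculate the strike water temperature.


T_strike = (0.41/R)·(T_mash − T_grain) + T_mash
T_strike = (0.41/2.3)·(67.7 − 16.3) + 67.7

76.8626 °C


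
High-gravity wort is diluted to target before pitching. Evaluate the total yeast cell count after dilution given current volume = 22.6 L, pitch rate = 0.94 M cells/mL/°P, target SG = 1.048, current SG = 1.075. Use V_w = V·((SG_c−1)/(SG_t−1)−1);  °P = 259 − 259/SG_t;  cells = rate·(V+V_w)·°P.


V_w = 22.6·((1.075−1)/(1.048−1)−1) = 12.7125
V_final = 22.6 + 12.7125 = 35.3125
°P = 259 − 259/1.048 = 11.8626
cells = 0.94·35.3125·11.8626

393.7640 billion cells


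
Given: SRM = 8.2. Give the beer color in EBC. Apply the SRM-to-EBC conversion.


EBC = SRM · 1.97
EBC = 8.2 · 1.97

16.1540 EBC


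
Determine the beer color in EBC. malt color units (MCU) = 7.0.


SRM = 1.4922·MCU^0.6859;  EBC = SRM·1.97
SRM = 1.4922·7.0^0.6859 = 5.6687
EBC = 5.6687·1.97

11.1672 EBC


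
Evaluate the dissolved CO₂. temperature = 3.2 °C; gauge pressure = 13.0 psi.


vols = (P + 14.695)·(0.01821 + 0.09011·e^(−0.04·T))
vols = (13.0 + 14.695)·(0.01821 + 0.09011·e^(−0.04·3.2))

2.7001 volumes


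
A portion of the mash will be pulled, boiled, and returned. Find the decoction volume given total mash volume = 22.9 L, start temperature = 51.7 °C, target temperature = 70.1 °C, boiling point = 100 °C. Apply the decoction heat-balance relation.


V_dec = V_total·(T_target − T_start)/(T_boil − T_start)
V_dec = 22.9·(70.1 − 51.7)/(100 − 51.7)

8.7238 L


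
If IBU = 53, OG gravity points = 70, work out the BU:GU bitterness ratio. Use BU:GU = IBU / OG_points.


BU:GU = 53 / 70

0.7571


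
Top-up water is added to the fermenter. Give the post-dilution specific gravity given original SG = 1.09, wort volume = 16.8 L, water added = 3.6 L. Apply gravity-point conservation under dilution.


SG_new = 1 + (SG_old − 1)·V_old/(V_old + V_water)
pts = (1.09 − 1)·1000·16.8/(16.8 + 3.6) = 74.1176
SG_new = 1 + 74.1176/1000

1.0741


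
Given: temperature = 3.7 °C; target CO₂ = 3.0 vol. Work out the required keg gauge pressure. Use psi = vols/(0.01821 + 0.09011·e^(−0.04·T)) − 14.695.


psi = 3.0/(0.01821 + 0.09011·e^(−0.04·3.7)) − 14.695

16.5799 psi


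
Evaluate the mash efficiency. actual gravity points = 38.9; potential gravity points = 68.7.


efficiency = actual / potential × 100
efficiency = 38.9 / 68.7 × 100

56.6230 %


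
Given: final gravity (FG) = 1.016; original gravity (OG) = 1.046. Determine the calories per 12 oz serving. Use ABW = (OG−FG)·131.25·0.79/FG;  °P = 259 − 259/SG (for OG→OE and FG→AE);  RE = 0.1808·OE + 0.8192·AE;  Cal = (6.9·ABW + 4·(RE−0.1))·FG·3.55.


ABW = (1.046 − 1.016)·131.25·0.79/1.016 = 3.0616
OE = 259 − 259/1.046 = 11.3901 °P
AE = 259 − 259/1.016 = 4.0787 °P
RE = 0.1808·11.3901 + 0.8192·4.0787 = 5.4006 °P
Cal = (6.9·3.0616 + 4·(5.4006−0.1))·1.016·3.55

152.6680 kcal


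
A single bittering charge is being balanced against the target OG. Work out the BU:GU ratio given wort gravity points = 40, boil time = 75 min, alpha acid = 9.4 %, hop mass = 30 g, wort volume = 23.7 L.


U = 1.65·0.000125^(GP/1000)·(1−e^(−0.04t))/4.15;  IBU = (α/100)·m·U·1000/V;  BU:GU = IBU/GP
U = 1.65·0.000125^(40/1000)·(1−e^(−0.04·75))/4.15 = 0.2637
IBU = (9.4/100)·30·0.2637·1000/23.7 = 31.3786
BU:GU = 31.3786/40

0.7845


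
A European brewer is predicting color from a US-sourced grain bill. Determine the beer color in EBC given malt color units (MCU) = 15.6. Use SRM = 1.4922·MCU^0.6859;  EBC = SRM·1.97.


SRM = 1.4922·15.6^0.6859 = 9.8218
EBC = 9.8218·1.97

19.3490 EBC


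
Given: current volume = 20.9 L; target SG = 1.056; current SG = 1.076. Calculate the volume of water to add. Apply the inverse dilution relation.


V_water = V·((SG_curr − 1)/(SG_target − 1) − 1)
V_water = 20.9·((1.076 − 1)/(1.056 − 1) − 1)

7.4643 L


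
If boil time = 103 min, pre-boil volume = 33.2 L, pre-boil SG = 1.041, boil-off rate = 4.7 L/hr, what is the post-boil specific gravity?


V_post = V_pre − rate·(t/60);  SG_post = 1 + (SG_pre−1)·V_pre/V_post
V_post = 33.2 − 4.7·(103/60) = 25.1317
SG_post = 1 + (1.041 − 1)·33.2/25.1317

1.0542


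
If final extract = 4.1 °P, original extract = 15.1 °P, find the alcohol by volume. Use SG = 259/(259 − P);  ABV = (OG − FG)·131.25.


OG = 259/(259 − 15.1) = 1.0619
FG = 259/(259 − 4.1) = 1.0161
ABV = (1.0619 − 1.0161)·131.25

6.0146 % ABV


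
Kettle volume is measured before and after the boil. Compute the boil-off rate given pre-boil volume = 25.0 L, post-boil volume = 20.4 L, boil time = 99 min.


rate = (V_pre − V_post) / (t_min/60)
rate = (25.0 − 20.4) / (99/60)

2.7879 L/hr


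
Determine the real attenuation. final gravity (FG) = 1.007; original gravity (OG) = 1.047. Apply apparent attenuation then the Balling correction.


AA = (OG−FG)/(OG−1)·100;  RA = AA·0.8192
AA = (1.047 − 1.007)/(1.047 − 1)·100 = 85.1064
RA = 85.1064·0.8192

69.7191 %


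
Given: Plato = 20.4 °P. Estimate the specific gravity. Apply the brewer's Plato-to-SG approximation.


SG = 259/(259 − P)
SG = 259/(259 − 20.4)

1.0855


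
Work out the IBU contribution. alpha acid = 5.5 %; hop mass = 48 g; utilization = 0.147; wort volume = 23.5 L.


IBU = (α/100)·mass·U·1000 / V
IBU = (5.5/100)·48·0.147·1000 / 23.5

16.5140 IBU


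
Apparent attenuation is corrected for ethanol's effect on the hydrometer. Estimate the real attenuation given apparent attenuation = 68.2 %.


RA = AA · 0.8192
RA = 68.2 · 0.8192

55.8694 %


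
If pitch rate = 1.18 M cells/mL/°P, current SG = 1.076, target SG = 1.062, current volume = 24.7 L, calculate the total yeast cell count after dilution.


V_w = V·((SG_c−1)/(SG_t−1)−1);  °P = 259 − 259/SG_t;  cells = rate·(V+V_w)·°P
V_w = 24.7·((1.076−1)/(1.062−1)−1) = 5.5774
V_final = 24.7 + 5.5774 = 30.2774
°P = 259 − 259/1.062 = 15.1205
cells = 1.18·30.2774·15.1205

540.2164 billion cells


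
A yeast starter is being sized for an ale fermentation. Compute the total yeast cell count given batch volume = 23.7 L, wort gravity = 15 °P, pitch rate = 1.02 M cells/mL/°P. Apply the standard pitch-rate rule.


cells (billions) = rate · V_L · °P
cells = 1.02 · 23.7 · 15

362.6100 billion cells


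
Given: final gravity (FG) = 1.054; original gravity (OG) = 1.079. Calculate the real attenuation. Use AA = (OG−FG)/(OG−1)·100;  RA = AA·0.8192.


AA = (1.079 − 1.054)/(1.079 − 1)·100 = 31.6456
RA = 31.6456·0.8192

25.9241 %


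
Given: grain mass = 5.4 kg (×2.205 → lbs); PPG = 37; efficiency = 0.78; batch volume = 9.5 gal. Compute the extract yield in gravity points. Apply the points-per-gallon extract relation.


points = lbs × PPG × eff / vol
lbs = 5.4 × 2.205 = 11.9070
points = 11.9070 × 37 × 0.78 / 9.5

36.1722 points


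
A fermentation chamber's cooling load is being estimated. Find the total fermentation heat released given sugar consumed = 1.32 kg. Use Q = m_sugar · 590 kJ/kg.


Q = 1.32 · 590

778.8000 kJ


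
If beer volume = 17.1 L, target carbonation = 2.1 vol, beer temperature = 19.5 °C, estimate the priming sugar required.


residual = 14.695·(0.01821 + 0.09011·e^(−0.04·T));  sugar = (target − residual)·4.0·V
residual = 14.695·(0.01821 + 0.09011·e^(−0.04·19.5)) = 0.8746
sugar = (2.1 − 0.8746)·4.0·17.1

83.8172 g


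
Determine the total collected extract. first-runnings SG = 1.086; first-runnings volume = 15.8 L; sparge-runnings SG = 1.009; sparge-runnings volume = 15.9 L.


total = Σ (SG_i − 1)·1000·V_i
first = (1.086 − 1)·1000·15.8 = 1358.8000
sparge = (1.009 − 1)·1000·15.9 = 143.1000
total = 1358.8000 + 143.1000

1501.9000 gravity·L


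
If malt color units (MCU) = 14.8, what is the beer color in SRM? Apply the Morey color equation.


SRM = 1.4922 · MCU^0.6859
SRM = 1.4922 · 14.8^0.6859

9.4735 SRM


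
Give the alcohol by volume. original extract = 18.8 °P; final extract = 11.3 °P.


SG = 259/(259 − P);  ABV = (OG − FG)·131.25
OG = 259/(259 − 18.8) = 1.0783
FG = 259/(259 − 11.3) = 1.0456
ABV = (1.0783 − 1.0456)·131.25

4.2851 % ABV


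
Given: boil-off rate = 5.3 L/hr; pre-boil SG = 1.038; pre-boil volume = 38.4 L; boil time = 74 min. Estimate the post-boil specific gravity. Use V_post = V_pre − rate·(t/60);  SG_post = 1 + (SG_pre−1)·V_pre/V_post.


V_post = 38.4 − 5.3·(74/60) = 31.8633
SG_post = 1 + (1.038 − 1)·38.4/31.8633

1.0458


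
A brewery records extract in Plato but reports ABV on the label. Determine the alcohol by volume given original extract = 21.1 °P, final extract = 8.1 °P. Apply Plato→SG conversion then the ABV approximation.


SG = 259/(259 − P);  ABV = (OG − FG)·131.25
OG = 259/(259 − 21.1) = 1.0887
FG = 259/(259 − 8.1) = 1.0323
ABV = (1.0887 − 1.0323)·131.25

7.4037 % ABV


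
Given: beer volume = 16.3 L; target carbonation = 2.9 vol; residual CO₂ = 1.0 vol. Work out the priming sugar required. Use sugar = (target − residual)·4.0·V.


sugar = (2.9 − 1.0)·4.0·16.3

123.8800 g


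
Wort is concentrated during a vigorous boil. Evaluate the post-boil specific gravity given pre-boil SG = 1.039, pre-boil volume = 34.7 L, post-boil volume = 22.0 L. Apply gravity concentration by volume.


SG_post = 1 + (SG_pre − 1)·V_pre/V_post
pts_pre = (1.039 − 1)·1000 = 39.0000
pts_post = 39.0000·34.7/22.0 = 61.5136
SG_post = 1 + 61.5136/1000

1.0615


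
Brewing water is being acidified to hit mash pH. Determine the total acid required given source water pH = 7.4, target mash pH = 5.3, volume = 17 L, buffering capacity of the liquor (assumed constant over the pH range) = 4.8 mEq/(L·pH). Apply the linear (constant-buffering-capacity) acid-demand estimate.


acid = buffering capacity · (pH_source − pH_target) · V
acid = 4.8 · (7.4 − 5.3) · 17

171.3600 mEq


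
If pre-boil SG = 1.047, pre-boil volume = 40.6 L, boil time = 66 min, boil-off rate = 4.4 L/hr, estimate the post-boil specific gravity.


V_post = V_pre − rate·(t/60);  SG_post = 1 + (SG_pre−1)·V_pre/V_post
V_post = 40.6 − 4.4·(66/60) = 35.7600
SG_post = 1 + (1.047 − 1)·40.6/35.7600

1.0534


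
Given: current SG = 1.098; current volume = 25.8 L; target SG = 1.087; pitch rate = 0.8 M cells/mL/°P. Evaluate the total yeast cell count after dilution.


V_w = V·((SG_c−1)/(SG_t−1)−1);  °P = 259 − 259/SG_t;  cells = rate·(V+V_w)·°P
V_w = 25.8·((1.098−1)/(1.087−1)−1) = 3.2621
V_final = 25.8 + 3.2621 = 29.0621
°P = 259 − 259/1.087 = 20.7295
cells = 0.8·29.0621·20.7295

481.9544 billion cells


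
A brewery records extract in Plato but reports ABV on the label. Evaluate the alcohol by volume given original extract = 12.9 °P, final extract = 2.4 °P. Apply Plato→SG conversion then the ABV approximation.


SG = 259/(259 − P);  ABV = (OG − FG)·131.25
OG = 259/(259 − 12.9) = 1.0524
FG = 259/(259 − 2.4) = 1.0094
ABV = (1.0524 − 1.0094)·131.25

5.6522 % ABV


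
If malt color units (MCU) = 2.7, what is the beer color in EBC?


SRM = 1.4922·MCU^0.6859;  EBC = SRM·1.97
SRM = 1.4922·2.7^0.6859 = 2.9492
EBC = 2.9492·1.97

5.8099 EBC


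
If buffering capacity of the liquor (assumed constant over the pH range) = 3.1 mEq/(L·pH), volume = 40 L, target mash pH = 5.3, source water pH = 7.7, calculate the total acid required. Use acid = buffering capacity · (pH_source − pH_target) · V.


acid = 3.1 · (7.7 − 5.3) · 40

297.6000 mEq


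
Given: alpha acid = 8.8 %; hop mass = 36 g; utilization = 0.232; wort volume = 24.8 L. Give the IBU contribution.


IBU = (α/100)·mass·U·1000 / V
IBU = (8.8/100)·36·0.232·1000 / 24.8

29.6361 IBU


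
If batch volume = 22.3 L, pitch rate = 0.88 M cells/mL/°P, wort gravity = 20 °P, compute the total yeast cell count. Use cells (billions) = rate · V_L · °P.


cells = 0.88 · 22.3 · 20

392.4800 billion cells


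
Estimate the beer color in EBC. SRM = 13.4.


EBC = SRM · 1.97
EBC = 13.4 · 1.97

26.3980 EBC


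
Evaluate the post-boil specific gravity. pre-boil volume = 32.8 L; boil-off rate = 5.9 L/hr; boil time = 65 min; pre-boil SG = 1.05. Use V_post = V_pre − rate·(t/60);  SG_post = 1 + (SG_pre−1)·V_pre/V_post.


V_post = 32.8 − 5.9·(65/60) = 26.4083
SG_post = 1 + (1.05 − 1)·32.8/26.4083

1.0621


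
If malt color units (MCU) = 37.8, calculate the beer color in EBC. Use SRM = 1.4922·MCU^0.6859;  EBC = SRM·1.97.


SRM = 1.4922·37.8^0.6859 = 18.0231
EBC = 18.0231·1.97

35.5054 EBC


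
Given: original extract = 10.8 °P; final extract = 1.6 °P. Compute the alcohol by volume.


SG = 259/(259 − P);  ABV = (OG − FG)·131.25
OG = 259/(259 − 10.8) = 1.0435
FG = 259/(259 − 1.6) = 1.0062
ABV = (1.0435 − 1.0062)·131.25

4.8953 % ABV


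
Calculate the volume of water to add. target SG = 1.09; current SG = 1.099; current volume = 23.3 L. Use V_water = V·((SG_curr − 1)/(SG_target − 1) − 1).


V_water = 23.3·((1.099 − 1)/(1.09 − 1) − 1)

2.3300 L


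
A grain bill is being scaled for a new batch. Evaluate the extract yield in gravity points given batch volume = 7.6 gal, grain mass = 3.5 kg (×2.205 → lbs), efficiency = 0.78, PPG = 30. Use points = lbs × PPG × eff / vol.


lbs = 3.5 × 2.205 = 7.7175
points = 7.7175 × 30 × 0.78 / 7.6

23.7618 points


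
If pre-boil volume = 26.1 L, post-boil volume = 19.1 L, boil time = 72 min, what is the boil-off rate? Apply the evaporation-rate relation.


rate = (V_pre − V_post) / (t_min/60)
rate = (26.1 − 19.1) / (72/60)

5.8333 L/hr


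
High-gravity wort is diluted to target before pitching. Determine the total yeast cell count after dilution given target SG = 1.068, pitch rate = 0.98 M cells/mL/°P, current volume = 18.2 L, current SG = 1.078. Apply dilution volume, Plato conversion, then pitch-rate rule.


V_w = V·((SG_c−1)/(SG_t−1)−1);  °P = 259 − 259/SG_t;  cells = rate·(V+V_w)·°P
V_w = 18.2·((1.078−1)/(1.068−1)−1) = 2.6765
V_final = 18.2 + 2.6765 = 20.8765
°P = 259 − 259/1.068 = 16.4906
cells = 0.98·20.8765·16.4906

337.3810 billion cells


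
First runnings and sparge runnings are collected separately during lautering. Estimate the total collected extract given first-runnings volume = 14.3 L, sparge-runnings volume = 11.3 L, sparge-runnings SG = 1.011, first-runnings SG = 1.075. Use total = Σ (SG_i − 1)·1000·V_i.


first = (1.075 − 1)·1000·14.3 = 1072.5000
sparge = (1.011 − 1)·1000·11.3 = 124.3000
total = 1072.5000 + 124.3000

1196.8000 gravity·L


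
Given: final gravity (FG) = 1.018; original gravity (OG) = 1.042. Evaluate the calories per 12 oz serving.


ABW = (OG−FG)·131.25·0.79/FG;  °P = 259 − 259/SG (for OG→OE and FG→AE);  RE = 0.1808·OE + 0.8192·AE;  Cal = (6.9·ABW + 4·(RE−0.1))·FG·3.55
ABW = (1.042 − 1.018)·131.25·0.79/1.018 = 2.4445
OE = 259 − 259/1.042 = 10.4395 °P
AE = 259 − 259/1.018 = 4.5796 °P
RE = 0.1808·10.4395 + 0.8192·4.5796 = 5.6391 °P
Cal = (6.9·2.4445 + 4·(5.6391−0.1))·1.018·3.55

141.0261 kcal


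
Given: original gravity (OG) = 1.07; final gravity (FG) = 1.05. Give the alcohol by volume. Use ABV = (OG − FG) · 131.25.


ABV = (1.07 − 1.05) · 131.25

2.6250 % ABV


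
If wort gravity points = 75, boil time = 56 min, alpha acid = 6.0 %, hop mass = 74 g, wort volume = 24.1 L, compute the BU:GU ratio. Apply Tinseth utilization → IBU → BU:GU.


U = 1.65·0.000125^(GP/1000)·(1−e^(−0.04t))/4.15;  IBU = (α/100)·m·U·1000/V;  BU:GU = IBU/GP
U = 1.65·0.000125^(75/1000)·(1−e^(−0.04·56))/4.15 = 0.1811
IBU = (6.0/100)·74·0.1811·1000/24.1 = 33.3568
BU:GU = 33.3568/75

0.4448


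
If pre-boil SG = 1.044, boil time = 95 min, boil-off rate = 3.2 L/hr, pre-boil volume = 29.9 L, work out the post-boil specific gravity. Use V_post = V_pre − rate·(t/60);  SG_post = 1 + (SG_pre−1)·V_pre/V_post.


V_post = 29.9 − 3.2·(95/60) = 24.8333
SG_post = 1 + (1.044 − 1)·29.9/24.8333

1.0530


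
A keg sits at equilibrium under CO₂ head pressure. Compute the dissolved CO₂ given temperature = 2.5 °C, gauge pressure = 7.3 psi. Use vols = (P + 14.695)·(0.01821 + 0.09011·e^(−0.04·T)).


vols = (7.3 + 14.695)·(0.01821 + 0.09011·e^(−0.04·2.5))

2.1939 volumes


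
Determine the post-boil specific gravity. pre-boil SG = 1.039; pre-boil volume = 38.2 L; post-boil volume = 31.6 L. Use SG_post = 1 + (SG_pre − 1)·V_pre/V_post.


pts_pre = (1.039 − 1)·1000 = 39.0000
pts_post = 39.0000·38.2/31.6 = 47.1456
SG_post = 1 + 47.1456/1000

1.0471


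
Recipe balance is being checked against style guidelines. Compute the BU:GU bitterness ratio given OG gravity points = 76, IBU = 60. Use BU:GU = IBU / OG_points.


BU:GU = 60 / 76

0.7895


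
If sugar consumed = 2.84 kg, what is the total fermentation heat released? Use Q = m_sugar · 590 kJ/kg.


Q = 2.84 · 590

1675.6000 kJ


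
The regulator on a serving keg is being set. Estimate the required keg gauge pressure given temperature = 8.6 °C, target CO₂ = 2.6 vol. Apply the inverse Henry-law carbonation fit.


psi = vols/(0.01821 + 0.09011·e^(−0.04·T)) − 14.695
psi = 2.6/(0.01821 + 0.09011·e^(−0.04·8.6)) − 14.695

16.9769 psi


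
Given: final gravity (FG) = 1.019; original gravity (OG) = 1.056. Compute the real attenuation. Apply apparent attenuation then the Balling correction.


AA = (OG−FG)/(OG−1)·100;  RA = AA·0.8192
AA = (1.056 − 1.019)/(1.056 − 1)·100 = 66.0714
RA = 66.0714·0.8192

54.1257 %


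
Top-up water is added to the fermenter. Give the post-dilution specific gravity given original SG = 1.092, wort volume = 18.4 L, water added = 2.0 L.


SG_new = 1 + (SG_old − 1)·V_old/(V_old + V_water)
pts = (1.092 − 1)·1000·18.4/(18.4 + 2.0) = 82.9804
SG_new = 1 + 82.9804/1000

1.0830


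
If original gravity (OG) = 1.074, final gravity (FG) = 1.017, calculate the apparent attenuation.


AA = (OG − FG)/(OG − 1) · 100
AA = (1.074 − 1.017)/(1.074 − 1) · 100

77.0270 %


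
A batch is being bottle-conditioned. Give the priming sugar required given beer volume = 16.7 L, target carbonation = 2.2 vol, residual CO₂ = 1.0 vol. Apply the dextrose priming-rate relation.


sugar = (target − residual)·4.0·V
sugar = (2.2 − 1.0)·4.0·16.7

80.1600 g


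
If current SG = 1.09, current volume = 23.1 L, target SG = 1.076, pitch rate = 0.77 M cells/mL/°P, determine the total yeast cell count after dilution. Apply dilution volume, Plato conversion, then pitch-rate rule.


V_w = V·((SG_c−1)/(SG_t−1)−1);  °P = 259 − 259/SG_t;  cells = rate·(V+V_w)·°P
V_w = 23.1·((1.09−1)/(1.076−1)−1) = 4.2553
V_final = 23.1 + 4.2553 = 27.3553
°P = 259 − 259/1.076 = 18.2937
cells = 0.77·27.3553·18.2937

385.3299 billion cells
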